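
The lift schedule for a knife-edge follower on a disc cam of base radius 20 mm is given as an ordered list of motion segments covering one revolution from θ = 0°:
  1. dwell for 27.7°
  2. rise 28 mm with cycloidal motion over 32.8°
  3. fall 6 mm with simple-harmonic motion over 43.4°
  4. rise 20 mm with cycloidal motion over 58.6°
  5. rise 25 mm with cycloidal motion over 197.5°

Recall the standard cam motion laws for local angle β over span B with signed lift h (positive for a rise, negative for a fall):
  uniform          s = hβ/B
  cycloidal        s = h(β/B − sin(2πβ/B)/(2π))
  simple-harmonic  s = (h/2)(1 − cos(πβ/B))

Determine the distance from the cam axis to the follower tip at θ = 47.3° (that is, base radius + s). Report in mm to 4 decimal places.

seg 1 [0°–27.7°] dwell: s stays 0.0000
seg 2 [27.7°–60.5°] cycloidal, h=28: θ=47.3° here. β=19.6, B=32.8. 28·(0.5976 − sin(2π·0.5976)/(2π)) = 19.2955 → s = 19.2955
radial distance = base radius + s = 20 + 19.2955 = 39.2955

39.2955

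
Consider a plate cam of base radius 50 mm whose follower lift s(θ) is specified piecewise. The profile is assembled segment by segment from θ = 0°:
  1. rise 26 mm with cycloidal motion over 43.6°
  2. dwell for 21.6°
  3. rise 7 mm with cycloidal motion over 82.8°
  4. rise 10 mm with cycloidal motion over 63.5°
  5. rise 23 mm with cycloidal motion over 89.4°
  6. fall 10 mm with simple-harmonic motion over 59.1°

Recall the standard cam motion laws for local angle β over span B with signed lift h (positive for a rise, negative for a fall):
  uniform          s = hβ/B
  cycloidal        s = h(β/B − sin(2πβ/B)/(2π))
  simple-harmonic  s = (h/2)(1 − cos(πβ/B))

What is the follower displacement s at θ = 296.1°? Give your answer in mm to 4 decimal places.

seg 1 [0°–43.6°] cycloidal, h=26: full span → s += 26 → s = 26.0000
seg 2 [43.6°–65.2°] dwell: s stays 26.0000
seg 3 [65.2°–148°] cycloidal, h=7: full span → s += 7 → s = 33.0000
seg 4 [148°–211.5°] cycloidal, h=10: full span → s += 10 → s = 43.0000
seg 5 [211.5°–300.9°] cycloidal, h=23: θ=296.1° here. β=84.6, B=89.4. 23·(0.9463 − sin(2π·0.9463)/(2π)) = 22.9767 → s = 65.9767

65.9767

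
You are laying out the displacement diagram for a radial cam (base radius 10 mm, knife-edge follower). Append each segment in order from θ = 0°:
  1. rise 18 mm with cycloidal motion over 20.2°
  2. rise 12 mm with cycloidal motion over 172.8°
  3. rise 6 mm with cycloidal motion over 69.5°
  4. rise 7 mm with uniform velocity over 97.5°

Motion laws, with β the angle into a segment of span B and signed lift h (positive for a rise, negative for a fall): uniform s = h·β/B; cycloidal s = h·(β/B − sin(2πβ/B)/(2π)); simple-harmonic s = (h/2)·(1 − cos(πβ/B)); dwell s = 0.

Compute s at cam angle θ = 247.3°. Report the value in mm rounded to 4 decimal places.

seg 1 [0°–20.2°] cycloidal, h=18: full span → s += 18 → s = 18.0000
seg 2 [20.2°–193°] cycloidal, h=12: full span → s += 12 → s = 30.0000
seg 3 [193°–262.5°] cycloidal, h=6: θ=247.3° here. β=54.3, B=69.5. 6·(0.7813 − sin(2π·0.7813)/(2π)) = 5.6243 → s = 35.6243

35.6243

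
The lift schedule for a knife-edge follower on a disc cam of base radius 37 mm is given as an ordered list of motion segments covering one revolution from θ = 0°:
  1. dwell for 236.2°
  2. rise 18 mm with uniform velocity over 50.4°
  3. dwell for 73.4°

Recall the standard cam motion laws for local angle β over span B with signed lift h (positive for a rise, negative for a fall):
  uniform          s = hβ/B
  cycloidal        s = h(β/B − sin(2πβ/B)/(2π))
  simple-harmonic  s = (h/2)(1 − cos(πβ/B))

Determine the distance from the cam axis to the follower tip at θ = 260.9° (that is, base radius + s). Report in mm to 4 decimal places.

seg 1 [0°–236.2°] dwell: s stays 0.0000
seg 2 [236.2°–286.6°] uniform, h=18: θ=260.9° here. β=24.7, B=50.4. 18·24.7/50.4 = 8.8214 → s = 8.8214
radial distance = base radius + s = 37 + 8.8214 = 45.8214

45.8214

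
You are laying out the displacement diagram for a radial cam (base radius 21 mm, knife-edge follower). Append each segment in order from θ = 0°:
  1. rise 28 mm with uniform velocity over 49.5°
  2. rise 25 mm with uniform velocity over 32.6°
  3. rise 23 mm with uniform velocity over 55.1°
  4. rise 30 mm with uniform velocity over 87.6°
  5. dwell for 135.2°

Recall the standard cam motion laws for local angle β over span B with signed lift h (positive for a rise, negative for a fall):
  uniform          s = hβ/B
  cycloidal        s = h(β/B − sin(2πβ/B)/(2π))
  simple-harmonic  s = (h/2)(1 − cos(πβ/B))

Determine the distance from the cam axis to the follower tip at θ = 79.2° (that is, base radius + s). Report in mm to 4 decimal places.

seg 1 [0°–49.5°] uniform, h=28: full span → s += 28 → s = 28.0000
seg 2 [49.5°–82.1°] uniform, h=25: θ=79.2° here. β=29.7, B=32.6. 25·29.7/32.6 = 22.7761 → s = 50.7761
radial distance = base radius + s = 21 + 50.7761 = 71.7761

71.7761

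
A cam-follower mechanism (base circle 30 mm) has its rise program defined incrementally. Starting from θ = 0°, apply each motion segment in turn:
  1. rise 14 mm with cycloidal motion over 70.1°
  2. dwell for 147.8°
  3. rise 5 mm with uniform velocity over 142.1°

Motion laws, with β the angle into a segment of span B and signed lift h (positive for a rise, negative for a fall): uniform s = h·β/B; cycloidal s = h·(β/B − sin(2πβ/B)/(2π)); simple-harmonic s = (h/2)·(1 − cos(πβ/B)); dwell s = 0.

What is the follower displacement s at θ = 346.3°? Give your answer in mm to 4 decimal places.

seg 1 [0°–70.1°] cycloidal, h=14: full span → s += 14 → s = 14.0000
seg 2 [70.1°–217.9°] dwell: s stays 14.0000
seg 3 [217.9°–360°] uniform, h=5: θ=346.3° here. β=128.4, B=142.1. 5·128.4/142.1 = 4.5179 → s = 18.5179

18.5179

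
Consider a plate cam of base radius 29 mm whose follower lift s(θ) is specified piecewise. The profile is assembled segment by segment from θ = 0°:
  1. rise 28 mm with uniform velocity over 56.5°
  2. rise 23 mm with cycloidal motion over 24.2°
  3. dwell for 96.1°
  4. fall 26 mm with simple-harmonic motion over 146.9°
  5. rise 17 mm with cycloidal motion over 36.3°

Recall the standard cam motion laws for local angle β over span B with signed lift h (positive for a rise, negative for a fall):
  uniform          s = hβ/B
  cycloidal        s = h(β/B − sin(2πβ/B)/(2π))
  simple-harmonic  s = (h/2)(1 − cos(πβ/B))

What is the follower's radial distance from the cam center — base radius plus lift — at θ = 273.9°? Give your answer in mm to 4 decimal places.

seg 1 [0°–56.5°] uniform, h=28: full span → s += 28 → s = 28.0000
seg 2 [56.5°–80.7°] cycloidal, h=23: full span → s += 23 → s = 51.0000
seg 3 [80.7°–176.8°] dwell: s stays 51.0000
seg 4 [176.8°–323.7°] simple-harmonic, h=-26: θ=273.9° here. β=97.1, B=146.9. -26/2·(1 − cos(π·0.6610)) = -19.2983 → s = 31.7017
radial distance = base radius + s = 29 + 31.7017 = 60.7017

60.7017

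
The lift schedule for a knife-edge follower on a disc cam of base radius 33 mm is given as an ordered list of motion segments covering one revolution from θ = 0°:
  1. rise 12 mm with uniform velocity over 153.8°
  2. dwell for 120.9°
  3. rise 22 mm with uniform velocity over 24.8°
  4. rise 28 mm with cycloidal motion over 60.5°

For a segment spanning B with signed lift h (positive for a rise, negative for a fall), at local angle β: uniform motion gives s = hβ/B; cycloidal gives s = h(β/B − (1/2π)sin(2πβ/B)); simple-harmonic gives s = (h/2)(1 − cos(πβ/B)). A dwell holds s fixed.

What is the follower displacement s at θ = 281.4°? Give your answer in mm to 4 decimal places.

seg 1 [0°–153.8°] uniform, h=12: full span → s += 12 → s = 12.0000
seg 2 [153.8°–274.7°] dwell: s stays 12.0000
seg 3 [274.7°–299.5°] uniform, h=22: θ=281.4° here. β=6.7, B=24.8. 22·6.7/24.8 = 5.9435 → s = 17.9435

17.9435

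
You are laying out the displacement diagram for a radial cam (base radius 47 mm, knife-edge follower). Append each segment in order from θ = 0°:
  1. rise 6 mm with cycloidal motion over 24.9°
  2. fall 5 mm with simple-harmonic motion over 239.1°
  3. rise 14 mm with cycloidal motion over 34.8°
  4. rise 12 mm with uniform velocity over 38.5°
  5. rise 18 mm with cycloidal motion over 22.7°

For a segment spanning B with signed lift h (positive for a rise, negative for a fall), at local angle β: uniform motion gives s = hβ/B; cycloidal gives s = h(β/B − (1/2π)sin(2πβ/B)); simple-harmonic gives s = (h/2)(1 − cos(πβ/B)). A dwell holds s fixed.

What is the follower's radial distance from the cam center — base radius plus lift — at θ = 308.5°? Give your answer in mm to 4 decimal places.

seg 1 [0°–24.9°] cycloidal, h=6: full span → s += 6 → s = 6.0000
seg 2 [24.9°–264°] simple-harmonic, h=-5: full span → s += -5 → s = 1.0000
seg 3 [264°–298.8°] cycloidal, h=14: full span → s += 14 → s = 15.0000
seg 4 [298.8°–337.3°] uniform, h=12: θ=308.5° here. β=9.7, B=38.5. 12·9.7/38.5 = 3.0234 → s = 18.0234
radial distance = base radius + s = 47 + 18.0234 = 65.0234

65.0234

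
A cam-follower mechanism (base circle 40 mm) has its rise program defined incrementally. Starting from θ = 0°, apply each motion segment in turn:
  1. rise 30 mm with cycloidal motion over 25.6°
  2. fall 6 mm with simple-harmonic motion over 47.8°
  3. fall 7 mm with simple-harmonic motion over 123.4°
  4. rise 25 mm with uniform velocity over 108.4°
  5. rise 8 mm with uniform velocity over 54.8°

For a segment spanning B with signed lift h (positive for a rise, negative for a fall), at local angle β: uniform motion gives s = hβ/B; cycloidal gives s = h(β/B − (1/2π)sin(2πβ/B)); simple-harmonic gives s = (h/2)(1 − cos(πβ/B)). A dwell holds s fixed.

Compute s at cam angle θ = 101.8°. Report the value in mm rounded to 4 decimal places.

seg 1 [0°–25.6°] cycloidal, h=30: full span → s += 30 → s = 30.0000
seg 2 [25.6°–73.4°] simple-harmonic, h=-6: full span → s += -6 → s = 24.0000
seg 3 [73.4°–196.8°] simple-harmonic, h=-7: θ=101.8° here. β=28.4, B=123.4. -7/2·(1 − cos(π·0.2301)) = -0.8757 → s = 23.1243

23.1243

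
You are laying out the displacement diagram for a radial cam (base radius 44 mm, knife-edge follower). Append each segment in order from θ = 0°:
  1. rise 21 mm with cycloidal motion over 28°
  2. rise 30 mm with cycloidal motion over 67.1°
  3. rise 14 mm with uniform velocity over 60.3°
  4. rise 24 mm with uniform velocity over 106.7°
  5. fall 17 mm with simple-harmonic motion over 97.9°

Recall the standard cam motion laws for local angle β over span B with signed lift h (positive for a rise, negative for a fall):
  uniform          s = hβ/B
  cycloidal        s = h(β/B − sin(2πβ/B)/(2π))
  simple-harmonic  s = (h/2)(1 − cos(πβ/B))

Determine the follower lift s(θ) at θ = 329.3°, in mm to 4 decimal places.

seg 1 [0°–28°] cycloidal, h=21: full span → s += 21 → s = 21.0000
seg 2 [28°–95.1°] cycloidal, h=30: full span → s += 30 → s = 51.0000
seg 3 [95.1°–155.4°] uniform, h=14: full span → s += 14 → s = 65.0000
seg 4 [155.4°–262.1°] uniform, h=24: full span → s += 24 → s = 89.0000
seg 5 [262.1°–360°] simple-harmonic, h=-17: θ=329.3° here. β=67.2, B=97.9. -17/2·(1 − cos(π·0.6864)) = -13.1982 → s = 75.8018

75.8018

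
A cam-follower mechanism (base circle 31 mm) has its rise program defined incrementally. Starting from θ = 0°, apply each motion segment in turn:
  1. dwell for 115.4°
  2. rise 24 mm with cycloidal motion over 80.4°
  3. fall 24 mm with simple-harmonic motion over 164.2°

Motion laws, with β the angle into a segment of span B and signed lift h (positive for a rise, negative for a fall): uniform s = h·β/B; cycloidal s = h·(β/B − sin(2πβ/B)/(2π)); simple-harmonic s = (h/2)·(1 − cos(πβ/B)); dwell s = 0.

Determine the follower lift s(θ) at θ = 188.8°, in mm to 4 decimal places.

seg 1 [0°–115.4°] dwell: s stays 0.0000
seg 2 [115.4°–195.8°] cycloidal, h=24: θ=188.8° here. β=73.4, B=80.4. 24·(0.9129 − sin(2π·0.9129)/(2π)) = 23.8973 → s = 23.8973

23.8973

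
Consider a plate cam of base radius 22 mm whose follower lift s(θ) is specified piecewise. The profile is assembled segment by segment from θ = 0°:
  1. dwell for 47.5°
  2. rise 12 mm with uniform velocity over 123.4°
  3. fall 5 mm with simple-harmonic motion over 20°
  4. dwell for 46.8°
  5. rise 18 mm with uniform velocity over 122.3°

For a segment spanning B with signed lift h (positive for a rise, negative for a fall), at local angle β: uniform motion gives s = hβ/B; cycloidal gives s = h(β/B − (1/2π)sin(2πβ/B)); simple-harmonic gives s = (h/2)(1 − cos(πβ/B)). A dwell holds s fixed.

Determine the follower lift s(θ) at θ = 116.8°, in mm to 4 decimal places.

seg 1 [0°–47.5°] dwell: s stays 0.0000
seg 2 [47.5°–170.9°] uniform, h=12: θ=116.8° here. β=69.3, B=123.4. 12·69.3/123.4 = 6.7391 → s = 6.7391

6.7391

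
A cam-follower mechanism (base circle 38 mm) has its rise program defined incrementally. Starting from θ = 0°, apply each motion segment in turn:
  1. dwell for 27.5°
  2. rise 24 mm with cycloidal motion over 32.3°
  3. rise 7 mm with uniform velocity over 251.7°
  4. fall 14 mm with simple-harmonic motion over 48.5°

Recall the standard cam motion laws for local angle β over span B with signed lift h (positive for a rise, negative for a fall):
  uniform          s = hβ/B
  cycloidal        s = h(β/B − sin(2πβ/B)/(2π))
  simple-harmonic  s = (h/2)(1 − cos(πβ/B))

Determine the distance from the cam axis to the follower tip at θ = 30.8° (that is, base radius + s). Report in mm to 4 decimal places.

seg 1 [0°–27.5°] dwell: s stays 0.0000
seg 2 [27.5°–59.8°] cycloidal, h=24: θ=30.8° here. β=3.3, B=32.3. 24·(0.1022 − sin(2π·0.1022)/(2π)) = 0.1650 → s = 0.1650
radial distance = base radius + s = 38 + 0.1650 = 38.1650

38.1650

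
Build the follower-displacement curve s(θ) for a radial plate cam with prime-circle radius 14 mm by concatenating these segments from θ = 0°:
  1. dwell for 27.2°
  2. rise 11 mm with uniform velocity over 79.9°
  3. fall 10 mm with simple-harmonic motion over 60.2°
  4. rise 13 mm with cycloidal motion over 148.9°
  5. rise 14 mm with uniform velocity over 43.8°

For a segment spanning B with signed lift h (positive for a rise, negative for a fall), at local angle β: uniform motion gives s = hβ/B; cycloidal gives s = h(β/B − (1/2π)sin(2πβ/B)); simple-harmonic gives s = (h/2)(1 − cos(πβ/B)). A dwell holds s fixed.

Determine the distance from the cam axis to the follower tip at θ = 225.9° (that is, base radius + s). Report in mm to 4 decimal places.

seg 1 [0°–27.2°] dwell: s stays 0.0000
seg 2 [27.2°–107.1°] uniform, h=11: full span → s += 11 → s = 11.0000
seg 3 [107.1°–167.3°] simple-harmonic, h=-10: full span → s += -10 → s = 1.0000
seg 4 [167.3°–316.2°] cycloidal, h=13: θ=225.9° here. β=58.6, B=148.9. 13·(0.3936 − sin(2π·0.3936)/(2π)) = 3.8333 → s = 4.8333
radial distance = base radius + s = 14 + 4.8333 = 18.8333

18.8333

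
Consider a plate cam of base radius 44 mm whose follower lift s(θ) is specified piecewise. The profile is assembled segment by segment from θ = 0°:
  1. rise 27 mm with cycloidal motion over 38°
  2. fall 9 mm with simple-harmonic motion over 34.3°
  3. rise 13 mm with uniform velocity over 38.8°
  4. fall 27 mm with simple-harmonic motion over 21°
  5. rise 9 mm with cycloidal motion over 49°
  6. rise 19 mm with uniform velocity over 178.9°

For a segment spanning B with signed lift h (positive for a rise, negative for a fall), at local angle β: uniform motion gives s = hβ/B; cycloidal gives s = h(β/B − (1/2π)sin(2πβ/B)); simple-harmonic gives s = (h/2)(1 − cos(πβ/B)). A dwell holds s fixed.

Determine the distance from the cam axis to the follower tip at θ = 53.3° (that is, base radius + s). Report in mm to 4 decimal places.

seg 1 [0°–38°] cycloidal, h=27: full span → s += 27 → s = 27.0000
seg 2 [38°–72.3°] simple-harmonic, h=-9: θ=53.3° here. β=15.3, B=34.3. -9/2·(1 − cos(π·0.4461)) = -3.7411 → s = 23.2589
radial distance = base radius + s = 44 + 23.2589 = 67.2589

67.2589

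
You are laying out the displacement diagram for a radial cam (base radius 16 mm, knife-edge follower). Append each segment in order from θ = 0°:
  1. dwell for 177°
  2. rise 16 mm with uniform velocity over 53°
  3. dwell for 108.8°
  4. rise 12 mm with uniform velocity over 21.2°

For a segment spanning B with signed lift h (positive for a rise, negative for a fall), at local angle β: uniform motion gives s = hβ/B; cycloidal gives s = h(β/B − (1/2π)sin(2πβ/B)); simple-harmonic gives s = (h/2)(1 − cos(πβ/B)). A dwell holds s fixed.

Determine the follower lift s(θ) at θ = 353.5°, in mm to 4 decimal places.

seg 1 [0°–177°] dwell: s stays 0.0000
seg 2 [177°–230°] uniform, h=16: full span → s += 16 → s = 16.0000
seg 3 [230°–338.8°] dwell: s stays 16.0000
seg 4 [338.8°–360°] uniform, h=12: θ=353.5° here. β=14.7, B=21.2. 12·14.7/21.2 = 8.3208 → s = 24.3208

24.3208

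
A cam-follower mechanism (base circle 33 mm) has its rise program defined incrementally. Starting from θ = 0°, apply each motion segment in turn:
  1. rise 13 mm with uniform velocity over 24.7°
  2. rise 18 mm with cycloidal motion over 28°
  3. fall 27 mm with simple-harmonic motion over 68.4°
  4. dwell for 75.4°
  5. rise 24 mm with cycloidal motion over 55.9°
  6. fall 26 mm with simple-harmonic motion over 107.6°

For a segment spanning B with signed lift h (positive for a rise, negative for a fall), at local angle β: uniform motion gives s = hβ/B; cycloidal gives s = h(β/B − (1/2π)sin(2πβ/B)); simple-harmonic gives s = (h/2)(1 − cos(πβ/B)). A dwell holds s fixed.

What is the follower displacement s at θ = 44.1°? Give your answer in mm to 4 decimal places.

seg 1 [0°–24.7°] uniform, h=13: full span → s += 13 → s = 13.0000
seg 2 [24.7°–52.7°] cycloidal, h=18: θ=44.1° here. β=19.4, B=28. 18·(0.6929 − sin(2π·0.6929)/(2π)) = 15.1535 → s = 28.1535

28.1535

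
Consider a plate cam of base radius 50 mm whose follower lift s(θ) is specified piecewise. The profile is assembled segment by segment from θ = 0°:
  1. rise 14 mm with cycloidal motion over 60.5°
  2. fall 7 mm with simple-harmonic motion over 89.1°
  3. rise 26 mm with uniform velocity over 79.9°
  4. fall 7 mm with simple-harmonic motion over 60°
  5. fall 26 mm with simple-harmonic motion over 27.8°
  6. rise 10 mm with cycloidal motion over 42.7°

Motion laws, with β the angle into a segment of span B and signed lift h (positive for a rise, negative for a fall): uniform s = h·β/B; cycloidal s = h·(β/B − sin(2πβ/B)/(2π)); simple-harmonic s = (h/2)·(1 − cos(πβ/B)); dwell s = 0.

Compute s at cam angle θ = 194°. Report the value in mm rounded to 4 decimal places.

seg 1 [0°–60.5°] cycloidal, h=14: full span → s += 14 → s = 14.0000
seg 2 [60.5°–149.6°] simple-harmonic, h=-7: full span → s += -7 → s = 7.0000
seg 3 [149.6°–229.5°] uniform, h=26: θ=194° here. β=44.4, B=79.9. 26·44.4/79.9 = 14.4481 → s = 21.4481

21.4481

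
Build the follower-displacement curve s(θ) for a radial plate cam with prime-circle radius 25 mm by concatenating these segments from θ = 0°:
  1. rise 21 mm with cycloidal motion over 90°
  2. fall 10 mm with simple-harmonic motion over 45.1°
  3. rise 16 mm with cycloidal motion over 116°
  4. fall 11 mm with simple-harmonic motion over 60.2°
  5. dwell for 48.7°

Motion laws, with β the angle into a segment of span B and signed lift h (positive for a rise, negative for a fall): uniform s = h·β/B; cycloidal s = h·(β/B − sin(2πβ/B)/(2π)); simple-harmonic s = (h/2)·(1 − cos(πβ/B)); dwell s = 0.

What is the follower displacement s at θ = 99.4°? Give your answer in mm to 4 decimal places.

seg 1 [0°–90°] cycloidal, h=21: full span → s += 21 → s = 21.0000
seg 2 [90°–135.1°] simple-harmonic, h=-10: θ=99.4° here. β=9.4, B=45.1. -10/2·(1 − cos(π·0.2084)) = -1.0341 → s = 19.9659

19.9659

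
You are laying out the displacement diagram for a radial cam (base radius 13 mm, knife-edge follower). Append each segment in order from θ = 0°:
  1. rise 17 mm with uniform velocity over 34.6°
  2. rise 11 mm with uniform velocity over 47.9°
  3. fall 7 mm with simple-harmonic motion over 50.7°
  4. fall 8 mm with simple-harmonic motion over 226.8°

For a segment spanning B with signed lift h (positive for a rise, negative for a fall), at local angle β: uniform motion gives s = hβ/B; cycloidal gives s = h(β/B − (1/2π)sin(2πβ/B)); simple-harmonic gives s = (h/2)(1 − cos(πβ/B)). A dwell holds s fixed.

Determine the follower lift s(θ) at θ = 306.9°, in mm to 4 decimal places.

seg 1 [0°–34.6°] uniform, h=17: full span → s += 17 → s = 17.0000
seg 2 [34.6°–82.5°] uniform, h=11: full span → s += 11 → s = 28.0000
seg 3 [82.5°–133.2°] simple-harmonic, h=-7: full span → s += -7 → s = 21.0000
seg 4 [133.2°–360°] simple-harmonic, h=-8: θ=306.9° here. β=173.7, B=226.8. -8/2·(1 − cos(π·0.7659)) = -6.9659 → s = 14.0341

14.0341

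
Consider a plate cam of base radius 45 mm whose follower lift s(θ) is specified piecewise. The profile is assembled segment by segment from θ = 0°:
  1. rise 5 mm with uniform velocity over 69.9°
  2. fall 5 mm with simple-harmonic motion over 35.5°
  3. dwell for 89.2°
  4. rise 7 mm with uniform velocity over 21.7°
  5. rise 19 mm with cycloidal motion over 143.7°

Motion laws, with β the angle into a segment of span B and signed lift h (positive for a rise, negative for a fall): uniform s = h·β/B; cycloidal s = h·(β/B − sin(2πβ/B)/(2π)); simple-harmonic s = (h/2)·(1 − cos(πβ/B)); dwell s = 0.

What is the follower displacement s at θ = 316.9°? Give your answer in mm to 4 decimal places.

seg 1 [0°–69.9°] uniform, h=5: full span → s += 5 → s = 5.0000
seg 2 [69.9°–105.4°] simple-harmonic, h=-5: full span → s += -5 → s = 0.0000
seg 3 [105.4°–194.6°] dwell: s stays 0.0000
seg 4 [194.6°–216.3°] uniform, h=7: full span → s += 7 → s = 7.0000
seg 5 [216.3°–360°] cycloidal, h=19: θ=316.9° here. β=100.6, B=143.7. 19·(0.7001 − sin(2π·0.7001)/(2π)) = 16.1777 → s = 23.1777

23.1777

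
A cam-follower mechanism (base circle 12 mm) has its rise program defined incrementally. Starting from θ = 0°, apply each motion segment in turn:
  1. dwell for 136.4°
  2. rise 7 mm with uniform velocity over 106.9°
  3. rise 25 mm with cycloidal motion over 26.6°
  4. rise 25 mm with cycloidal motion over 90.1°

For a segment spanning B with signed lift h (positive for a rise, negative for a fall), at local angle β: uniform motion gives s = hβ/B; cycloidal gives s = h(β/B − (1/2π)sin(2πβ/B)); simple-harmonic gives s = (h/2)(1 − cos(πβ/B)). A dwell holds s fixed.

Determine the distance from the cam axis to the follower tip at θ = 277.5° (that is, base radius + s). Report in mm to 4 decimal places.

seg 1 [0°–136.4°] dwell: s stays 0.0000
seg 2 [136.4°–243.3°] uniform, h=7: full span → s += 7 → s = 7.0000
seg 3 [243.3°–269.9°] cycloidal, h=25: full span → s += 25 → s = 32.0000
seg 4 [269.9°–360°] cycloidal, h=25: θ=277.5° here. β=7.6, B=90.1. 25·(0.0844 − sin(2π·0.0844)/(2π)) = 0.0973 → s = 32.0973
radial distance = base radius + s = 12 + 32.0973 = 44.0973

44.0973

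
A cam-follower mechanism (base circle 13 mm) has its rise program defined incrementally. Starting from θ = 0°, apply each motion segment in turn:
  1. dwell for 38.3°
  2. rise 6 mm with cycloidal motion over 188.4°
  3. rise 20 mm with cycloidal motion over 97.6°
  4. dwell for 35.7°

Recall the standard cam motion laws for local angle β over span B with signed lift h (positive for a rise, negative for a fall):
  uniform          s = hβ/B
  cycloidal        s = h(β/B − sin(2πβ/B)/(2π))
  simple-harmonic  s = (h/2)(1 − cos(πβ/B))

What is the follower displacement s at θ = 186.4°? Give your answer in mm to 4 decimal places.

seg 1 [0°–38.3°] dwell: s stays 0.0000
seg 2 [38.3°–226.7°] cycloidal, h=6: θ=186.4° here. β=148.1, B=188.4. 6·(0.7861 − sin(2π·0.7861)/(2π)) = 5.6470 → s = 5.6470

5.6470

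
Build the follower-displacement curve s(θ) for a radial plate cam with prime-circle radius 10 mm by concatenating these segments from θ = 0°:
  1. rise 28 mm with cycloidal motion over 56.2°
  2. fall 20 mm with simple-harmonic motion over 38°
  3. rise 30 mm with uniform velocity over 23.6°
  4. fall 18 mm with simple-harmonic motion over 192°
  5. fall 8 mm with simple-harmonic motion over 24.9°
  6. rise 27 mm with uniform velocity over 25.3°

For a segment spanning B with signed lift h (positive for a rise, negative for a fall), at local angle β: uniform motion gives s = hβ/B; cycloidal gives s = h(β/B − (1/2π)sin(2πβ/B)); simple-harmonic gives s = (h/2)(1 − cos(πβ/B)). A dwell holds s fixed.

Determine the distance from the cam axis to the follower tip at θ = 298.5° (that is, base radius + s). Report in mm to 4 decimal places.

seg 1 [0°–56.2°] cycloidal, h=28: full span → s += 28 → s = 28.0000
seg 2 [56.2°–94.2°] simple-harmonic, h=-20: full span → s += -20 → s = 8.0000
seg 3 [94.2°–117.8°] uniform, h=30: full span → s += 30 → s = 38.0000
seg 4 [117.8°–309.8°] simple-harmonic, h=-18: θ=298.5° here. β=180.7, B=192. -18/2·(1 − cos(π·0.9411)) = -17.8466 → s = 20.1534
radial distance = base radius + s = 10 + 20.1534 = 30.1534

30.1534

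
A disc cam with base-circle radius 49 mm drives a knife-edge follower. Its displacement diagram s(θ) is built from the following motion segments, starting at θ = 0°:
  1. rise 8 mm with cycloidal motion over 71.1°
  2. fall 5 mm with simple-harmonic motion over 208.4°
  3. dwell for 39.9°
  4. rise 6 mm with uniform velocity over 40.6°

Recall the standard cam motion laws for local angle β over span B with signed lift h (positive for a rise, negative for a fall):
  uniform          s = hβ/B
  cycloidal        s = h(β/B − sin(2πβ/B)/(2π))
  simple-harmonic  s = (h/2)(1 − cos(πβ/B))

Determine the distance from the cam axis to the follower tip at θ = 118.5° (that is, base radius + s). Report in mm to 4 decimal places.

seg 1 [0°–71.1°] cycloidal, h=8: full span → s += 8 → s = 8.0000
seg 2 [71.1°–279.5°] simple-harmonic, h=-5: θ=118.5° here. β=47.4, B=208.4. -5/2·(1 − cos(π·0.2274)) = -0.6115 → s = 7.3885
radial distance = base radius + s = 49 + 7.3885 = 56.3885

56.3885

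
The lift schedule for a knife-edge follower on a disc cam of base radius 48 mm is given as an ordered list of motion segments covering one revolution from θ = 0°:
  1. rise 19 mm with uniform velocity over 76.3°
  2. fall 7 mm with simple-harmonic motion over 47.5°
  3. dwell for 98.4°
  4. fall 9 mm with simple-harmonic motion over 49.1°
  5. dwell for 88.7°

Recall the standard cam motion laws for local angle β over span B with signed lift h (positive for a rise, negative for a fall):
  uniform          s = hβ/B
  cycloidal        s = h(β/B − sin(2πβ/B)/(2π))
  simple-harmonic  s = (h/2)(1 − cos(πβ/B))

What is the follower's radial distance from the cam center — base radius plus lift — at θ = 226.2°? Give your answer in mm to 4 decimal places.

seg 1 [0°–76.3°] uniform, h=19: full span → s += 19 → s = 19.0000
seg 2 [76.3°–123.8°] simple-harmonic, h=-7: full span → s += -7 → s = 12.0000
seg 3 [123.8°–222.2°] dwell: s stays 12.0000
seg 4 [222.2°–271.3°] simple-harmonic, h=-9: θ=226.2° here. β=4, B=49.1. -9/2·(1 − cos(π·0.0815)) = -0.1466 → s = 11.8534
radial distance = base radius + s = 48 + 11.8534 = 59.8534

59.8534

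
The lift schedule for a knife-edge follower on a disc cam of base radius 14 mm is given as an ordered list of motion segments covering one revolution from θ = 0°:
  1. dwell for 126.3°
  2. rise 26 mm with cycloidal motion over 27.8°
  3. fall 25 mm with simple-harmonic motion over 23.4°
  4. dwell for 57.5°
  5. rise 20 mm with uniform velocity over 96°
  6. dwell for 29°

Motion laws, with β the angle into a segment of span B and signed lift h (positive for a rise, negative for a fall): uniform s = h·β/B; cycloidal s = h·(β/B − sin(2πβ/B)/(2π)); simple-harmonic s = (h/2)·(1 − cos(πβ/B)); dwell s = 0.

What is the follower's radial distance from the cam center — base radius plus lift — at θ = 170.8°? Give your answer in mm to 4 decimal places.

seg 1 [0°–126.3°] dwell: s stays 0.0000
seg 2 [126.3°–154.1°] cycloidal, h=26: full span → s += 26 → s = 26.0000
seg 3 [154.1°–177.5°] simple-harmonic, h=-25: θ=170.8° here. β=16.7, B=23.4. -25/2·(1 − cos(π·0.7137)) = -20.2749 → s = 5.7251
radial distance = base radius + s = 14 + 5.7251 = 19.7251

19.7251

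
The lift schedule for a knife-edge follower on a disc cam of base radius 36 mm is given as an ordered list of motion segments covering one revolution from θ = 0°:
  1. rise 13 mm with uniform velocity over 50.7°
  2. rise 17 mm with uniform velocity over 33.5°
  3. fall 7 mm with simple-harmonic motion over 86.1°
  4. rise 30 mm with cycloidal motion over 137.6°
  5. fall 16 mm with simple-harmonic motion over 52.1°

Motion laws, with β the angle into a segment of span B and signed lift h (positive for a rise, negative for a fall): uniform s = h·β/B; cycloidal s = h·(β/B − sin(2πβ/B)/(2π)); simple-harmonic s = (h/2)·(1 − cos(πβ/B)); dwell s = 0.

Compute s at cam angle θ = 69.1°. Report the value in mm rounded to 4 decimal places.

seg 1 [0°–50.7°] uniform, h=13: full span → s += 13 → s = 13.0000
seg 2 [50.7°–84.2°] uniform, h=17: θ=69.1° here. β=18.4, B=33.5. 17·18.4/33.5 = 9.3373 → s = 22.3373

22.3373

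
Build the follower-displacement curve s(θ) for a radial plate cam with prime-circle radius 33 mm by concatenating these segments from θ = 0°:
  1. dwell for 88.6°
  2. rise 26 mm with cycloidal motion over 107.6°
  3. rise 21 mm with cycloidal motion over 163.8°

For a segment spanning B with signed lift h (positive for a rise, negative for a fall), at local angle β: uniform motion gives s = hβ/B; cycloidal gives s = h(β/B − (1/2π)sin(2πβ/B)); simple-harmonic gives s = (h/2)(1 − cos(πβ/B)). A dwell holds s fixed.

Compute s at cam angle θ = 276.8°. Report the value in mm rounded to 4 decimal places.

seg 1 [0°–88.6°] dwell: s stays 0.0000
seg 2 [88.6°–196.2°] cycloidal, h=26: full span → s += 26 → s = 26.0000
seg 3 [196.2°–360°] cycloidal, h=21: θ=276.8° here. β=80.6, B=163.8. 21·(0.4921 − sin(2π·0.4921)/(2π)) = 10.1667 → s = 36.1667

36.1667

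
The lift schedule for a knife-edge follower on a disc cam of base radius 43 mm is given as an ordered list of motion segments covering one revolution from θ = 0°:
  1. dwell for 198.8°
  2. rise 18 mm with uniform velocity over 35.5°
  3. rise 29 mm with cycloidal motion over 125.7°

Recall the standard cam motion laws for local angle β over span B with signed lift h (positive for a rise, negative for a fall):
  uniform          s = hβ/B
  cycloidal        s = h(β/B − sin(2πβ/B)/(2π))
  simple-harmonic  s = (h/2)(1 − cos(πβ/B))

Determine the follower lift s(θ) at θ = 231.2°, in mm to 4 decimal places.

seg 1 [0°–198.8°] dwell: s stays 0.0000
seg 2 [198.8°–234.3°] uniform, h=18: θ=231.2° here. β=32.4, B=35.5. 18·32.4/35.5 = 16.4282 → s = 16.4282

16.4282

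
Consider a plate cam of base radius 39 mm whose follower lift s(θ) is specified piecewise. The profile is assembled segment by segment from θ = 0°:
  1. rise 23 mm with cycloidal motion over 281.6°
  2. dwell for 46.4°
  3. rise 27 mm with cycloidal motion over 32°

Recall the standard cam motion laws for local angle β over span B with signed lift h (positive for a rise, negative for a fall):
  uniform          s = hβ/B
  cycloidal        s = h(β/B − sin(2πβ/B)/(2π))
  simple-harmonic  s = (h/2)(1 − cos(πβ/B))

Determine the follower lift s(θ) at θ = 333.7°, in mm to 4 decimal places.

seg 1 [0°–281.6°] cycloidal, h=23: full span → s += 23 → s = 23.0000
seg 2 [281.6°–328°] dwell: s stays 23.0000
seg 3 [328°–360°] cycloidal, h=27: θ=333.7° here. β=5.7, B=32. 27·(0.1781 − sin(2π·0.1781)/(2π)) = 0.9430 → s = 23.9430

23.9430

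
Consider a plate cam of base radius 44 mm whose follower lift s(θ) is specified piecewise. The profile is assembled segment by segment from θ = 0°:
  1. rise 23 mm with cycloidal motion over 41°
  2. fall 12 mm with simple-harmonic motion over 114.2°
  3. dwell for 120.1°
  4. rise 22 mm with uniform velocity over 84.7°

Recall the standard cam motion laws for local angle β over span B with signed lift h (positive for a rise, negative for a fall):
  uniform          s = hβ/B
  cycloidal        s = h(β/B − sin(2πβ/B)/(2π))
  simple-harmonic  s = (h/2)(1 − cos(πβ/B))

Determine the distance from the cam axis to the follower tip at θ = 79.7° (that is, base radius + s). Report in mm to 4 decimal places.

seg 1 [0°–41°] cycloidal, h=23: full span → s += 23 → s = 23.0000
seg 2 [41°–155.2°] simple-harmonic, h=-12: θ=79.7° here. β=38.7, B=114.2. -12/2·(1 − cos(π·0.3389)) = -3.0910 → s = 19.9090
radial distance = base radius + s = 44 + 19.9090 = 63.9090

63.9090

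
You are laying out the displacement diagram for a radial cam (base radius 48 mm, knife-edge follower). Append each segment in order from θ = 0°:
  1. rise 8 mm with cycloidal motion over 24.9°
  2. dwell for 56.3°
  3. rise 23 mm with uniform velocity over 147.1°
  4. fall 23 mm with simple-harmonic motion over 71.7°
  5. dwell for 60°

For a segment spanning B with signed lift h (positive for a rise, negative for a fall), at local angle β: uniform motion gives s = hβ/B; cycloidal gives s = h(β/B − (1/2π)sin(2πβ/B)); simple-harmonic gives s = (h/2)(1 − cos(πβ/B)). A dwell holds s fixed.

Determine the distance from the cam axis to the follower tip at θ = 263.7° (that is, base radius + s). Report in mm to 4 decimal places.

seg 1 [0°–24.9°] cycloidal, h=8: full span → s += 8 → s = 8.0000
seg 2 [24.9°–81.2°] dwell: s stays 8.0000
seg 3 [81.2°–228.3°] uniform, h=23: full span → s += 23 → s = 31.0000
seg 4 [228.3°–300°] simple-harmonic, h=-23: θ=263.7° here. β=35.4, B=71.7. -23/2·(1 − cos(π·0.4937)) = -11.2733 → s = 19.7267
radial distance = base radius + s = 48 + 19.7267 = 67.7267

67.7267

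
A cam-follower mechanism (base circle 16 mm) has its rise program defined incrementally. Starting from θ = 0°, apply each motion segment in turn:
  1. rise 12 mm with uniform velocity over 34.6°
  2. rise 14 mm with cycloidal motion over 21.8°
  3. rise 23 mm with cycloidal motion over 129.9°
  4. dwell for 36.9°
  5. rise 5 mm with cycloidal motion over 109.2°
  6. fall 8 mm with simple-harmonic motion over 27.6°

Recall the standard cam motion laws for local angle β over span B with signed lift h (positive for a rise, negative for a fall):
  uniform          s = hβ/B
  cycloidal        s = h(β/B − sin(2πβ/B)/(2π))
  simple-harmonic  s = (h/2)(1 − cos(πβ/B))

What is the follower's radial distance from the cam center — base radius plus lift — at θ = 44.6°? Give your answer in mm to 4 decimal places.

seg 1 [0°–34.6°] uniform, h=12: full span → s += 12 → s = 12.0000
seg 2 [34.6°–56.4°] cycloidal, h=14: θ=44.6° here. β=10, B=21.8. 14·(0.4587 − sin(2π·0.4587)/(2π)) = 5.8505 → s = 17.8505
radial distance = base radius + s = 16 + 17.8505 = 33.8505

33.8505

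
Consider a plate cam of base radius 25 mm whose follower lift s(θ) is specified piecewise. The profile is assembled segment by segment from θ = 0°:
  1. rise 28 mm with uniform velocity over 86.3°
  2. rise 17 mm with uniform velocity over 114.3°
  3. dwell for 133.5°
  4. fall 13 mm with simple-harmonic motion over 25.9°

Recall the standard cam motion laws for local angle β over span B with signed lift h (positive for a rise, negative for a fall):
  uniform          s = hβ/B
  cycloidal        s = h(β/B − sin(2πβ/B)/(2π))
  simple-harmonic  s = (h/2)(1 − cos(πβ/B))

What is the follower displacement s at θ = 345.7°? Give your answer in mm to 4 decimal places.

seg 1 [0°–86.3°] uniform, h=28: full span → s += 28 → s = 28.0000
seg 2 [86.3°–200.6°] uniform, h=17: full span → s += 17 → s = 45.0000
seg 3 [200.6°–334.1°] dwell: s stays 45.0000
seg 4 [334.1°–360°] simple-harmonic, h=-13: θ=345.7° here. β=11.6, B=25.9. -13/2·(1 − cos(π·0.4479)) = -5.4404 → s = 39.5596

39.5596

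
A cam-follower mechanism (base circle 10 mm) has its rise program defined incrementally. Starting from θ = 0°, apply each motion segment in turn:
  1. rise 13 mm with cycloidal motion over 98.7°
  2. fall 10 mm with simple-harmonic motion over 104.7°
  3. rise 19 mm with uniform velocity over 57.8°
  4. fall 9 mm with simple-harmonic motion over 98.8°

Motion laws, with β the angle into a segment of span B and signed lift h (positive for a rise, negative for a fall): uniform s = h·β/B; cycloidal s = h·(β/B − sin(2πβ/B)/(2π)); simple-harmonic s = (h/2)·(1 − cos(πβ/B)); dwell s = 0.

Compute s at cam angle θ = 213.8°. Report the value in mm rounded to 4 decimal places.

seg 1 [0°–98.7°] cycloidal, h=13: full span → s += 13 → s = 13.0000
seg 2 [98.7°–203.4°] simple-harmonic, h=-10: full span → s += -10 → s = 3.0000
seg 3 [203.4°–261.2°] uniform, h=19: θ=213.8° here. β=10.4, B=57.8. 19·10.4/57.8 = 3.4187 → s = 6.4187

6.4187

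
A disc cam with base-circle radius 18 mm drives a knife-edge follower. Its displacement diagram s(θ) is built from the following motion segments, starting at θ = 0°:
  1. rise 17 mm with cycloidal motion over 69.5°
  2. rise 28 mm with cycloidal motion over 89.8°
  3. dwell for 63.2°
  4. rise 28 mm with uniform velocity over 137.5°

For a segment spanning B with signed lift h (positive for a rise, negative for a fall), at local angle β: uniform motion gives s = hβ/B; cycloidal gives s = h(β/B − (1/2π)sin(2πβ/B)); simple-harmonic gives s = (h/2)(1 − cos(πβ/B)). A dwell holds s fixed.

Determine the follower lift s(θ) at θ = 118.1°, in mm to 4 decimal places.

seg 1 [0°–69.5°] cycloidal, h=17: full span → s += 17 → s = 17.0000
seg 2 [69.5°–159.3°] cycloidal, h=28: θ=118.1° here. β=48.6, B=89.8. 28·(0.5412 − sin(2π·0.5412)/(2π)) = 16.2945 → s = 33.2945

33.2945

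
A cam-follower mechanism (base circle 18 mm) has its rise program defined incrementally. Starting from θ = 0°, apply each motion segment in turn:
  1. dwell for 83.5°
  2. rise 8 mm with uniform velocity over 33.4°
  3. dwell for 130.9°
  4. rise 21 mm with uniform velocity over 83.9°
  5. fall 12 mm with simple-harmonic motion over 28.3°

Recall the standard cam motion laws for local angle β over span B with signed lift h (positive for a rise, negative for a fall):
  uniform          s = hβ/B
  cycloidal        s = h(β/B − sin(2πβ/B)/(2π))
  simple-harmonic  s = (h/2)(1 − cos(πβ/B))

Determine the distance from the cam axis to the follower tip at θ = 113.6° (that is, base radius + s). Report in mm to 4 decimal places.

seg 1 [0°–83.5°] dwell: s stays 0.0000
seg 2 [83.5°–116.9°] uniform, h=8: θ=113.6° here. β=30.1, B=33.4. 8·30.1/33.4 = 7.2096 → s = 7.2096
radial distance = base radius + s = 18 + 7.2096 = 25.2096

25.2096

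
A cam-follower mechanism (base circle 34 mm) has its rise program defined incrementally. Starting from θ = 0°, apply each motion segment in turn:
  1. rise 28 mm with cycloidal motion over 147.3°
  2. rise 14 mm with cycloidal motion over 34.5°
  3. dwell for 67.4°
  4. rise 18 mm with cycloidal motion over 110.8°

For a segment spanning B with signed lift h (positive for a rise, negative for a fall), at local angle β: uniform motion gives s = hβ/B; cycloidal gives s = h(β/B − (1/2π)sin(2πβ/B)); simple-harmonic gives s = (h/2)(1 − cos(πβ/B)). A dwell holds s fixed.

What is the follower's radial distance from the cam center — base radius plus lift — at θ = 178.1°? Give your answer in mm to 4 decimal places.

seg 1 [0°–147.3°] cycloidal, h=28: full span → s += 28 → s = 28.0000
seg 2 [147.3°–181.8°] cycloidal, h=14: θ=178.1° here. β=30.8, B=34.5. 14·(0.8928 − sin(2π·0.8928)/(2π)) = 13.8889 → s = 41.8889
radial distance = base radius + s = 34 + 41.8889 = 75.8889

75.8889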